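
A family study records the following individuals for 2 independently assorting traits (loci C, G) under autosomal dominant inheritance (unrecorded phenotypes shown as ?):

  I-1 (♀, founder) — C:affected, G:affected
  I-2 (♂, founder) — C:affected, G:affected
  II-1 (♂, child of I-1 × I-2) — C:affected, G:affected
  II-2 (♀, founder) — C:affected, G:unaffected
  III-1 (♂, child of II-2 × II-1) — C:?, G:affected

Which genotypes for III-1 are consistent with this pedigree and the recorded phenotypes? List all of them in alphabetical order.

C/I-1 aff ·: Cc|CC
C/I-2 aff ·: Cc|CC
C/II-1 aff I-1×I-2: Cc|CC
C/II-2 aff ·: Cc|CC
C/III-1 ? II-2×II-1: cc|Cc|CC
⇒ C over [I-1,I-2,II-1,II-2,III-1]: 27 consistent
G/I-1 aff ·: Gg|GG
G/I-2 aff ·: Gg|GG
G/II-1 aff I-1×I-2: Gg|GG
G/II-2 un ·: gg
G/III-1 aff II-2×II-1: Gg
⇒ G over [I-1,I-2,II-1,II-2,III-1]: 7 consistent

III-1 ∈ {CC Gg, Cc Gg, cc Gg}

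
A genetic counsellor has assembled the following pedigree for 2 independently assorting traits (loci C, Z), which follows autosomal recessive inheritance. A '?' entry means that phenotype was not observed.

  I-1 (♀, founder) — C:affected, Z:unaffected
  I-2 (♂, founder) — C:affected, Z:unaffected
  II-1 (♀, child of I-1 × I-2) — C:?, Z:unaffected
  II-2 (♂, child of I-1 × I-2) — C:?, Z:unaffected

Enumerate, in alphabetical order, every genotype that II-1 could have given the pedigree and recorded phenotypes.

C/I-1 aff ·: cc
C/I-2 aff ·: cc
C/II-1 ? I-1×I-2: cc
C/II-2 ? I-1×I-2: cc
⇒ C over [I-1,I-2,II-1,II-2]: 1 consistent
Z/I-1 un ·: ZZ|Zz
Z/I-2 un ·: ZZ|Zz
Z/II-1 un I-1×I-2: ZZ|Zz
Z/II-2 un I-1×I-2: ZZ|Zz
⇒ Z over [I-1,I-2,II-1,II-2]: 13 consistent

II-1 ∈ {cc ZZ, cc Zz}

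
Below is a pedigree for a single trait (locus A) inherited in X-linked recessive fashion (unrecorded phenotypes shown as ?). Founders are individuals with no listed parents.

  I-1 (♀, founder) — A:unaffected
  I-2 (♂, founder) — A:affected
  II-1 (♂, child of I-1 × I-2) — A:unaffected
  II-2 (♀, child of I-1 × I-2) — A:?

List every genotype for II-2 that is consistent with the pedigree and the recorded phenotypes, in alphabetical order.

II-2 ∈ {X^AX^a, X^aX^a}

A/I-1 un ·: X^AX^A|X^AX^a
A/I-2 aff ·: X^aY
A/II-1 un I-1×I-2: X^AY
A/II-2 ? I-1×I-2: X^AX^a|X^aX^a
⇒ A over [I-1,I-2,II-1,II-2]: 3 consistent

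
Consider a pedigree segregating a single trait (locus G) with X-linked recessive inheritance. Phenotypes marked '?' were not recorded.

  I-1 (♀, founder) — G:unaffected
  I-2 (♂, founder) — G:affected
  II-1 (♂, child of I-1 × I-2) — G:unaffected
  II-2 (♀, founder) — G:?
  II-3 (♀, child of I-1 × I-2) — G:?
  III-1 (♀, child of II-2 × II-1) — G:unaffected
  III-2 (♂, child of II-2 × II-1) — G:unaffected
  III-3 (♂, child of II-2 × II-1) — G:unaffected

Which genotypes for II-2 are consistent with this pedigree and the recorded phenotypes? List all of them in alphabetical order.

G/I-1 un ·: X^GX^G|X^GX^g
G/I-2 aff ·: X^gY
G/II-1 un I-1×I-2: X^GY
G/II-2 ? ·: X^GX^G|X^GX^g
G/II-3 ? I-1×I-2: X^GX^g|X^gX^g
G/III-1 un II-2×II-1: X^GX^G|X^GX^g
G/III-2 un II-2×II-1: X^GY
G/III-3 un II-2×II-1: X^GY
⇒ G over [I-1,I-2,II-1,II-2,II-3,III-1,III-2,III-3]: 9 consistent

II-2 ∈ {X^GX^G, X^GX^g}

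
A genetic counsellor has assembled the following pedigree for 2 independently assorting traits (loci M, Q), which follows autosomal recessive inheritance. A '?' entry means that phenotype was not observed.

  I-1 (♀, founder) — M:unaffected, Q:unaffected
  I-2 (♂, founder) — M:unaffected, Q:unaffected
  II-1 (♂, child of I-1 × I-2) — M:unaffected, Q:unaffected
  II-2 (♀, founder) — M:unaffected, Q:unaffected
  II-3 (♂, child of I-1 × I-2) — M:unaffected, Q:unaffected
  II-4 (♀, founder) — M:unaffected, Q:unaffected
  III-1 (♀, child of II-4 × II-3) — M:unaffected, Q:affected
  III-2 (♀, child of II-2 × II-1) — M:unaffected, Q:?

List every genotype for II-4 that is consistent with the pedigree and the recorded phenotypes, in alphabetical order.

M/I-1 un ·: MM|Mm
M/I-2 un ·: MM|Mm
M/II-1 un I-1×I-2: MM|Mm
M/II-2 un ·: MM|Mm
M/II-3 un I-1×I-2: MM|Mm
M/II-4 un ·: MM|Mm
M/III-1 un II-4×II-3: MM|Mm
M/III-2 un II-2×II-1: MM|Mm
⇒ M over [I-1,I-2,II-1,II-2,II-3,II-4,III-1,III-2]: 156 consistent
Q/I-1 un ·: QQ|Qq
Q/I-2 un ·: QQ|Qq
Q/II-1 un I-1×I-2: QQ|Qq
Q/II-2 un ·: QQ|Qq
Q/II-3 un I-1×I-2: Qq
Q/II-4 un ·: Qq
Q/III-1 aff II-4×II-3: qq
Q/III-2 ? II-2×II-1: QQ|Qq|qq
⇒ Q over [I-1,I-2,II-1,II-2,II-3,II-4,III-1,III-2]: 24 consistent

II-4 ∈ {MM Qq, Mm Qq}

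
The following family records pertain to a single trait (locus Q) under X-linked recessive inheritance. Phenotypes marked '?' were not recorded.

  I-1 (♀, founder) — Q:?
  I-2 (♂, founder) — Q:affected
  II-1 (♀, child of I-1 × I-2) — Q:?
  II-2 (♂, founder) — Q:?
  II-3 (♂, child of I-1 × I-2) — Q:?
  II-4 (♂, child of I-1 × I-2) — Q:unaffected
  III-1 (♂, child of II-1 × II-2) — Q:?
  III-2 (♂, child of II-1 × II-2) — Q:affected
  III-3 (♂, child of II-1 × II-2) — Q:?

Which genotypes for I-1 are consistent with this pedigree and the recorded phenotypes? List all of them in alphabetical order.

I-1 ∈ {X^QX^Q, X^QX^q}

Q/I-1 ? ·: X^QX^Q|X^QX^q
Q/I-2 aff ·: X^qY
Q/II-1 ? I-1×I-2: X^QX^q|X^qX^q
Q/II-2 ? ·: X^QY|X^qY
Q/II-3 ? I-1×I-2: X^QY|X^qY
Q/II-4 un I-1×I-2: X^QY
Q/III-1 ? II-1×II-2: X^QY|X^qY
Q/III-2 aff II-1×II-2: X^qY
Q/III-3 ? II-1×II-2: X^QY|X^qY
⇒ Q over [I-1,I-2,II-1,II-2,II-3,II-4,III-1,III-2,III-3]: 28 consistent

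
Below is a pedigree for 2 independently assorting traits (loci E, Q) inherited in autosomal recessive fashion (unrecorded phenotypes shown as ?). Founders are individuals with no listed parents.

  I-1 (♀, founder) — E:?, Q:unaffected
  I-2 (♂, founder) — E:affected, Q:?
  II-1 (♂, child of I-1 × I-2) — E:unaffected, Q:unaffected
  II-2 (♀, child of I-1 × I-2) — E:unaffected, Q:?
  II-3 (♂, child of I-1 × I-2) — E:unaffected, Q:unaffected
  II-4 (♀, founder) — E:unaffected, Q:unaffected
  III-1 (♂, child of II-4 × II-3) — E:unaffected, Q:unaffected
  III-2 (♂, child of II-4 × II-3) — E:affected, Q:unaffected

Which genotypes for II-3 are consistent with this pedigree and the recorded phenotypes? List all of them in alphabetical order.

E/I-1 ? ·: EE|Ee
E/I-2 aff ·: ee
E/II-1 un I-1×I-2: Ee
E/II-2 un I-1×I-2: Ee
E/II-3 un I-1×I-2: Ee
E/II-4 un ·: Ee
E/III-1 un II-4×II-3: EE|Ee
E/III-2 aff II-4×II-3: ee
⇒ E over [I-1,I-2,II-1,II-2,II-3,II-4,III-1,III-2]: 4 consistent
Q/I-1 un ·: QQ|Qq
Q/I-2 ? ·: QQ|Qq|qq
Q/II-1 un I-1×I-2: QQ|Qq
Q/II-2 ? I-1×I-2: QQ|Qq|qq
Q/II-3 un I-1×I-2: QQ|Qq
Q/II-4 un ·: QQ|Qq
Q/III-1 un II-4×II-3: QQ|Qq
Q/III-2 un II-4×II-3: QQ|Qq
⇒ Q over [I-1,I-2,II-1,II-2,II-3,II-4,III-1,III-2]: 211 consistent

II-3 ∈ {Ee QQ, Ee Qq}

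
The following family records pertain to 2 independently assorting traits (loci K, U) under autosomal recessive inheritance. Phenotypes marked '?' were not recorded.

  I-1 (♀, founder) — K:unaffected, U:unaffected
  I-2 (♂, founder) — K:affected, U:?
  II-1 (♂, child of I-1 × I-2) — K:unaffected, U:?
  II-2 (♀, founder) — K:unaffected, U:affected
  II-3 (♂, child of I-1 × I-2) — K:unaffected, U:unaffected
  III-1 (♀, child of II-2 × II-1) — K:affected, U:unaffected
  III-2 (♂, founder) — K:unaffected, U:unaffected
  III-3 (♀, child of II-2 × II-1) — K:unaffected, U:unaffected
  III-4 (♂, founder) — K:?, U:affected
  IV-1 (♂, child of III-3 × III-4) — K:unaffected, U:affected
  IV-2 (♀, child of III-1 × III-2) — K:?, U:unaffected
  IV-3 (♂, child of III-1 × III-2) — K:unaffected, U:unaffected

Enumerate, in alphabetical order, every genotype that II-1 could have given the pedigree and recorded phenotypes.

II-1 ∈ {Kk UU, Kk Uu}

K/I-1 un ·: KK|Kk
K/I-2 aff ·: kk
K/II-1 un I-1×I-2: Kk
K/II-2 un ·: Kk
K/II-3 un I-1×I-2: Kk
K/III-1 aff II-2×II-1: kk
K/III-2 un ·: KK|Kk
K/III-3 un II-2×II-1: KK|Kk
K/III-4 ? ·: KK|Kk|kk
K/IV-1 un III-3×III-4: KK|Kk
K/IV-2 ? III-1×III-2: Kk|kk
K/IV-3 un III-1×III-2: Kk
⇒ K over [I-1,I-2,II-1,II-2,II-3,III-1,III-2,III-3,III-4,IV-1,IV-2,IV-3]: 54 consistent
U/I-1 un ·: UU|Uu
U/I-2 ? ·: UU|Uu|uu
U/II-1 ? I-1×I-2: UU|Uu
U/II-2 aff ·: uu
U/II-3 un I-1×I-2: UU|Uu
U/III-1 un II-2×II-1: Uu
U/III-2 un ·: UU|Uu
U/III-3 un II-2×II-1: Uu
U/III-4 aff ·: uu
U/IV-1 aff III-3×III-4: uu
U/IV-2 un III-1×III-2: UU|Uu
U/IV-3 un III-1×III-2: UU|Uu
⇒ U over [I-1,I-2,II-1,II-2,II-3,III-1,III-2,III-3,III-4,IV-1,IV-2,IV-3]: 120 consistent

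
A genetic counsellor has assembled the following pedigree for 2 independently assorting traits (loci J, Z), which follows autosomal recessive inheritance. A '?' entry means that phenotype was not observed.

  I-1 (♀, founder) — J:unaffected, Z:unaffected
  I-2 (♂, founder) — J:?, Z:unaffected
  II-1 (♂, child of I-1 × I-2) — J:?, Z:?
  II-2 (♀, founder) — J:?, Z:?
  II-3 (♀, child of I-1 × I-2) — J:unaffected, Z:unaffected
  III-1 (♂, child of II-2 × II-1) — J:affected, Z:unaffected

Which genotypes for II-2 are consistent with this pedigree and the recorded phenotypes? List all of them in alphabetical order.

II-2 ∈ {Jj ZZ, Jj Zz, Jj zz, jj ZZ, jj Zz, jj zz}

J/I-1 un ·: JJ|Jj
J/I-2 ? ·: JJ|Jj|jj
J/II-1 ? I-1×I-2: Jj|jj
J/II-2 ? ·: Jj|jj
J/II-3 un I-1×I-2: JJ|Jj
J/III-1 aff II-2×II-1: jj
⇒ J over [I-1,I-2,II-1,II-2,II-3,III-1]: 22 consistent
Z/I-1 un ·: ZZ|Zz
Z/I-2 un ·: ZZ|Zz
Z/II-1 ? I-1×I-2: ZZ|Zz|zz
Z/II-2 ? ·: ZZ|Zz|zz
Z/II-3 un I-1×I-2: ZZ|Zz
Z/III-1 un II-2×II-1: ZZ|Zz
⇒ Z over [I-1,I-2,II-1,II-2,II-3,III-1]: 62 consistent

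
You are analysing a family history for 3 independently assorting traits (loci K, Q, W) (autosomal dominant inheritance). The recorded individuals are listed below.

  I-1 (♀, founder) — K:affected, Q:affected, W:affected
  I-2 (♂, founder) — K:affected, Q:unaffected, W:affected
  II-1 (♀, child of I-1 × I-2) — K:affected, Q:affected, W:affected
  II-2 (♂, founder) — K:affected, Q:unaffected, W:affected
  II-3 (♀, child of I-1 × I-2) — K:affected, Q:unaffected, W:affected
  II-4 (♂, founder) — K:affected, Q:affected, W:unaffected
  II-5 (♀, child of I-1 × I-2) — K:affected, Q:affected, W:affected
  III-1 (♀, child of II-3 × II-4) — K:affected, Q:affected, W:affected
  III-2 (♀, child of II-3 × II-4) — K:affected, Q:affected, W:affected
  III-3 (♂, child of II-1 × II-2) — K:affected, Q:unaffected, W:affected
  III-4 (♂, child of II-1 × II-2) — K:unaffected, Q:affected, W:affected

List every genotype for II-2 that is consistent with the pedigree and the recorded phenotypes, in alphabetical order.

II-2 ∈ {Kk qq WW, Kk qq Ww}

K/I-1 aff ·: Kk|KK
K/I-2 aff ·: Kk|KK
K/II-1 aff I-1×I-2: Kk
K/II-2 aff ·: Kk
K/II-3 aff I-1×I-2: Kk|KK
K/II-4 aff ·: Kk|KK
K/II-5 aff I-1×I-2: Kk|KK
K/III-1 aff II-3×II-4: Kk|KK
K/III-2 aff II-3×II-4: Kk|KK
K/III-3 aff II-1×II-2: Kk|KK
K/III-4 un II-1×II-2: kk
⇒ K over [I-1,I-2,II-1,II-2,II-3,II-4,II-5,III-1,III-2,III-3,III-4]: 156 consistent
Q/I-1 aff ·: Qq
Q/I-2 un ·: qq
Q/II-1 aff I-1×I-2: Qq
Q/II-2 un ·: qq
Q/II-3 un I-1×I-2: qq
Q/II-4 aff ·: Qq|QQ
Q/II-5 aff I-1×I-2: Qq
Q/III-1 aff II-3×II-4: Qq
Q/III-2 aff II-3×II-4: Qq
Q/III-3 un II-1×II-2: qq
Q/III-4 aff II-1×II-2: Qq
⇒ Q over [I-1,I-2,II-1,II-2,II-3,II-4,II-5,III-1,III-2,III-3,III-4]: 2 consistent
W/I-1 aff ·: Ww|WW
W/I-2 aff ·: Ww|WW
W/II-1 aff I-1×I-2: Ww|WW
W/II-2 aff ·: Ww|WW
W/II-3 aff I-1×I-2: Ww|WW
W/II-4 un ·: ww
W/II-5 aff I-1×I-2: Ww|WW
W/III-1 aff II-3×II-4: Ww
W/III-2 aff II-3×II-4: Ww
W/III-3 aff II-1×II-2: Ww|WW
W/III-4 aff II-1×II-2: Ww|WW
⇒ W over [I-1,I-2,II-1,II-2,II-3,II-4,II-5,III-1,III-2,III-3,III-4]: 161 consistent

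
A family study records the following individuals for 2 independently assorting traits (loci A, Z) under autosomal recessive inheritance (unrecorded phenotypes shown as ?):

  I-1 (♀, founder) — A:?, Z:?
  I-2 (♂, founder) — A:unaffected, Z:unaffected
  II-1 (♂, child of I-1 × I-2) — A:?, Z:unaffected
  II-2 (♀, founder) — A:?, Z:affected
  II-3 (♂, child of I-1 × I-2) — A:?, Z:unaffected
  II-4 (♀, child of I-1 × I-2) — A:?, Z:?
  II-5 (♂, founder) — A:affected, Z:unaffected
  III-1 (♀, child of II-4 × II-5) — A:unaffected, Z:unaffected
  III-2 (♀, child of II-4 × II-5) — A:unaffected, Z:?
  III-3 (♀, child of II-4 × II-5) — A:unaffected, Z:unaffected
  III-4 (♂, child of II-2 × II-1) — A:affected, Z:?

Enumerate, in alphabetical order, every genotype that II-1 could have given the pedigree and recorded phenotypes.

II-1 ∈ {Aa ZZ, Aa Zz, aa ZZ, aa Zz}

A/I-1 ? ·: AA|Aa|aa
A/I-2 un ·: AA|Aa
A/II-1 ? I-1×I-2: Aa|aa
A/II-2 ? ·: Aa|aa
A/II-3 ? I-1×I-2: AA|Aa|aa
A/II-4 ? I-1×I-2: AA|Aa
A/II-5 aff ·: aa
A/III-1 un II-4×II-5: Aa
A/III-2 un II-4×II-5: Aa
A/III-3 un II-4×II-5: Aa
A/III-4 aff II-2×II-1: aa
⇒ A over [I-1,I-2,II-1,II-2,II-3,II-4,II-5,III-1,III-2,III-3,III-4]: 50 consistent
Z/I-1 ? ·: ZZ|Zz|zz
Z/I-2 un ·: ZZ|Zz
Z/II-1 un I-1×I-2: ZZ|Zz
Z/II-2 aff ·: zz
Z/II-3 un I-1×I-2: ZZ|Zz
Z/II-4 ? I-1×I-2: ZZ|Zz|zz
Z/II-5 un ·: ZZ|Zz
Z/III-1 un II-4×II-5: ZZ|Zz
Z/III-2 ? II-4×II-5: ZZ|Zz|zz
Z/III-3 un II-4×II-5: ZZ|Zz
Z/III-4 ? II-2×II-1: Zz|zz
⇒ Z over [I-1,I-2,II-1,II-2,II-3,II-4,II-5,III-1,III-2,III-3,III-4]: 635 consistent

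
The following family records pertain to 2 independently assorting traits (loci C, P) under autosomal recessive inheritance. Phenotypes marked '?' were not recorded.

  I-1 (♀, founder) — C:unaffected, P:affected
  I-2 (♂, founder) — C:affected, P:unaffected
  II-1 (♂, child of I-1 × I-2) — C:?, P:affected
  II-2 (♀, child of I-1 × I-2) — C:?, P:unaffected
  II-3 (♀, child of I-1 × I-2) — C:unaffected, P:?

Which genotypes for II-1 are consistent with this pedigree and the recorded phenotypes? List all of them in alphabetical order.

II-1 ∈ {Cc pp, cc pp}

C/I-1 un ·: CC|Cc
C/I-2 aff ·: cc
C/II-1 ? I-1×I-2: Cc|cc
C/II-2 ? I-1×I-2: Cc|cc
C/II-3 un I-1×I-2: Cc
⇒ C over [I-1,I-2,II-1,II-2,II-3]: 5 consistent
P/I-1 aff ·: pp
P/I-2 un ·: Pp
P/II-1 aff I-1×I-2: pp
P/II-2 un I-1×I-2: Pp
P/II-3 ? I-1×I-2: Pp|pp
⇒ P over [I-1,I-2,II-1,II-2,II-3]: 2 consistent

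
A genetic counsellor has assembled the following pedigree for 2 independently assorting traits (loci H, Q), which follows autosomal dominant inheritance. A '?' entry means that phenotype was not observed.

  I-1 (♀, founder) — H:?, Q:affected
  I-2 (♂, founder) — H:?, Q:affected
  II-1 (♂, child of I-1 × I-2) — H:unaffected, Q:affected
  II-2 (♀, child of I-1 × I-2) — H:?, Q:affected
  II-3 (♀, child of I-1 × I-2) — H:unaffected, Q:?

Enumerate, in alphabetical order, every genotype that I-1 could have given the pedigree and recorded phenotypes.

I-1 ∈ {Hh QQ, Hh Qq, hh QQ, hh Qq}

H/I-1 ? ·: hh|Hh
H/I-2 ? ·: hh|Hh
H/II-1 un I-1×I-2: hh
H/II-2 ? I-1×I-2: hh|Hh|HH
H/II-3 un I-1×I-2: hh
⇒ H over [I-1,I-2,II-1,II-2,II-3]: 8 consistent
Q/I-1 aff ·: Qq|QQ
Q/I-2 aff ·: Qq|QQ
Q/II-1 aff I-1×I-2: Qq|QQ
Q/II-2 aff I-1×I-2: Qq|QQ
Q/II-3 ? I-1×I-2: qq|Qq|QQ
⇒ Q over [I-1,I-2,II-1,II-2,II-3]: 29 consistent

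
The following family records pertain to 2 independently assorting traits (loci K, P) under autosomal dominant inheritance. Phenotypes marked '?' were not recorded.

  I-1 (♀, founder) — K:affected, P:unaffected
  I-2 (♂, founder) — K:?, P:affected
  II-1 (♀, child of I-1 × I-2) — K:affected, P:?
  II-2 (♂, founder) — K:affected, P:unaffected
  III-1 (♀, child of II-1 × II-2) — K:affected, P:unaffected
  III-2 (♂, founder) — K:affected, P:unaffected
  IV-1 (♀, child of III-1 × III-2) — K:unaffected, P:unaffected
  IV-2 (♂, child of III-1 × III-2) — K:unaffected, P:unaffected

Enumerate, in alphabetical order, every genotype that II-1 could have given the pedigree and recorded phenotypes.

K/I-1 aff ·: Kk|KK
K/I-2 ? ·: kk|Kk|KK
K/II-1 aff I-1×I-2: Kk|KK
K/II-2 aff ·: Kk|KK
K/III-1 aff II-1×II-2: Kk
K/III-2 aff ·: Kk
K/IV-1 un III-1×III-2: kk
K/IV-2 un III-1×III-2: kk
⇒ K over [I-1,I-2,II-1,II-2,III-1,III-2,IV-1,IV-2]: 14 consistent
P/I-1 un ·: pp
P/I-2 aff ·: Pp|PP
P/II-1 ? I-1×I-2: pp|Pp
P/II-2 un ·: pp
P/III-1 un II-1×II-2: pp
P/III-2 un ·: pp
P/IV-1 un III-1×III-2: pp
P/IV-2 un III-1×III-2: pp
⇒ P over [I-1,I-2,II-1,II-2,III-1,III-2,IV-1,IV-2]: 3 consistent

II-1 ∈ {KK Pp, KK pp, Kk Pp, Kk pp}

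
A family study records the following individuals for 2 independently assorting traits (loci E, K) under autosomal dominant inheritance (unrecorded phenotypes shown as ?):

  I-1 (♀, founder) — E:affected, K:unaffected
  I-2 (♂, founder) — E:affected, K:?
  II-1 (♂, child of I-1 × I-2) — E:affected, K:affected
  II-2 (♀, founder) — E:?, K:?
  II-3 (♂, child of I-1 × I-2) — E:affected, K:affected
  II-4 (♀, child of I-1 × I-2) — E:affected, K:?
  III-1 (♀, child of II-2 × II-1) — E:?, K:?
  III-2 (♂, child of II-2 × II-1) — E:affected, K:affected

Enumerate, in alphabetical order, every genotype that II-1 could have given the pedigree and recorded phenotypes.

E/I-1 aff ·: Ee|EE
E/I-2 aff ·: Ee|EE
E/II-1 aff I-1×I-2: Ee|EE
E/II-2 ? ·: ee|Ee|EE
E/II-3 aff I-1×I-2: Ee|EE
E/II-4 aff I-1×I-2: Ee|EE
E/III-1 ? II-2×II-1: ee|Ee|EE
E/III-2 aff II-2×II-1: Ee|EE
⇒ E over [I-1,I-2,II-1,II-2,II-3,II-4,III-1,III-2]: 222 consistent
K/I-1 un ·: kk
K/I-2 ? ·: Kk|KK
K/II-1 aff I-1×I-2: Kk
K/II-2 ? ·: kk|Kk|KK
K/II-3 aff I-1×I-2: Kk
K/II-4 ? I-1×I-2: kk|Kk
K/III-1 ? II-2×II-1: kk|Kk|KK
K/III-2 aff II-2×II-1: Kk|KK
⇒ K over [I-1,I-2,II-1,II-2,II-3,II-4,III-1,III-2]: 36 consistent

II-1 ∈ {EE Kk, Ee Kk}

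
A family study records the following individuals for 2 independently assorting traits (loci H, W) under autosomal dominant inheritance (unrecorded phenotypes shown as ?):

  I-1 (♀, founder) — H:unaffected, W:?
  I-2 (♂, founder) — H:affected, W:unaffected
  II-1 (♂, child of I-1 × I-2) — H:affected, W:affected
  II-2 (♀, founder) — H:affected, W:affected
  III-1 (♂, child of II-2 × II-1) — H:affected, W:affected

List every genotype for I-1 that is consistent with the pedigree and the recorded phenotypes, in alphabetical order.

I-1 ∈ {hh WW, hh Ww}

H/I-1 un ·: hh
H/I-2 aff ·: Hh|HH
H/II-1 aff I-1×I-2: Hh
H/II-2 aff ·: Hh|HH
H/III-1 aff II-2×II-1: Hh|HH
⇒ H over [I-1,I-2,II-1,II-2,III-1]: 8 consistent
W/I-1 ? ·: Ww|WW
W/I-2 un ·: ww
W/II-1 aff I-1×I-2: Ww
W/II-2 aff ·: Ww|WW
W/III-1 aff II-2×II-1: Ww|WW
⇒ W over [I-1,I-2,II-1,II-2,III-1]: 8 consistent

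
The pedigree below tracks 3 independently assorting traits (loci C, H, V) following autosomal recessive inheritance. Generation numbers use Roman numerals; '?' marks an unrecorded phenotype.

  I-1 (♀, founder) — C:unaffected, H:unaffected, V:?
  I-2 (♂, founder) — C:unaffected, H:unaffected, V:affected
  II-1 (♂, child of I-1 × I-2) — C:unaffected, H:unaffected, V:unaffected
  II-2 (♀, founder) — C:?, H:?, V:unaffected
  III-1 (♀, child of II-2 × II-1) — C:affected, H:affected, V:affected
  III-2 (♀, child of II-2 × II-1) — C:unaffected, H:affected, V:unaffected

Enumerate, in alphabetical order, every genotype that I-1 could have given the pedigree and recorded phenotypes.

I-1 ∈ {CC HH VV, CC HH Vv, CC Hh VV, CC Hh Vv, Cc HH VV, Cc HH Vv, Cc Hh VV, Cc Hh Vv}

C/I-1 un ·: CC|Cc
C/I-2 un ·: CC|Cc
C/II-1 un I-1×I-2: Cc
C/II-2 ? ·: Cc|cc
C/III-1 aff II-2×II-1: cc
C/III-2 un II-2×II-1: CC|Cc
⇒ C over [I-1,I-2,II-1,II-2,III-1,III-2]: 9 consistent
H/I-1 un ·: HH|Hh
H/I-2 un ·: HH|Hh
H/II-1 un I-1×I-2: Hh
H/II-2 ? ·: Hh|hh
H/III-1 aff II-2×II-1: hh
H/III-2 aff II-2×II-1: hh
⇒ H over [I-1,I-2,II-1,II-2,III-1,III-2]: 6 consistent
V/I-1 ? ·: VV|Vv
V/I-2 aff ·: vv
V/II-1 un I-1×I-2: Vv
V/II-2 un ·: Vv
V/III-1 aff II-2×II-1: vv
V/III-2 un II-2×II-1: VV|Vv
⇒ V over [I-1,I-2,II-1,II-2,III-1,III-2]: 4 consistent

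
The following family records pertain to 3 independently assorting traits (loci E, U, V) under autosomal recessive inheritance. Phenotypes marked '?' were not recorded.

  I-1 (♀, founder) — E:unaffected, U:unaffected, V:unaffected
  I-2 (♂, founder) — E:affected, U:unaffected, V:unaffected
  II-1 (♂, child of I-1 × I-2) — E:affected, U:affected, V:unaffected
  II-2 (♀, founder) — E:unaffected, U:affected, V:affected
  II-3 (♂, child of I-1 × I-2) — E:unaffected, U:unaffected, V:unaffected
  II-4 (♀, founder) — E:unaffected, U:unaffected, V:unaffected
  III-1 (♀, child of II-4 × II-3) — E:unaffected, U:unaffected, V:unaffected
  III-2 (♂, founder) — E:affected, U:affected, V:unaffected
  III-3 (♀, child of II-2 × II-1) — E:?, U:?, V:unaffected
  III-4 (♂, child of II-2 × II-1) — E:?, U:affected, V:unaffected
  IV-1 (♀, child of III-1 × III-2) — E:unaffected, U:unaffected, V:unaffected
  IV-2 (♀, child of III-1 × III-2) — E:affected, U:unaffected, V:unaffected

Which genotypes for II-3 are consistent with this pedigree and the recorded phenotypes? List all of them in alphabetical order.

II-3 ∈ {Ee UU VV, Ee UU Vv, Ee Uu VV, Ee Uu Vv}

E/I-1 un ·: Ee
E/I-2 aff ·: ee
E/II-1 aff I-1×I-2: ee
E/II-2 un ·: EE|Ee
E/II-3 un I-1×I-2: Ee
E/II-4 un ·: EE|Ee
E/III-1 un II-4×II-3: Ee
E/III-2 aff ·: ee
E/III-3 ? II-2×II-1: Ee|ee
E/III-4 ? II-2×II-1: Ee|ee
E/IV-1 un III-1×III-2: Ee
E/IV-2 aff III-1×III-2: ee
⇒ E over [I-1,I-2,II-1,II-2,II-3,II-4,III-1,III-2,III-3,III-4,IV-1,IV-2]: 10 consistent
U/I-1 un ·: Uu
U/I-2 un ·: Uu
U/II-1 aff I-1×I-2: uu
U/II-2 aff ·: uu
U/II-3 un I-1×I-2: UU|Uu
U/II-4 un ·: UU|Uu
U/III-1 un II-4×II-3: UU|Uu
U/III-2 aff ·: uu
U/III-3 ? II-2×II-1: uu
U/III-4 aff II-2×II-1: uu
U/IV-1 un III-1×III-2: Uu
U/IV-2 un III-1×III-2: Uu
⇒ U over [I-1,I-2,II-1,II-2,II-3,II-4,III-1,III-2,III-3,III-4,IV-1,IV-2]: 7 consistent
V/I-1 un ·: VV|Vv
V/I-2 un ·: VV|Vv
V/II-1 un I-1×I-2: VV|Vv
V/II-2 aff ·: vv
V/II-3 un I-1×I-2: VV|Vv
V/II-4 un ·: VV|Vv
V/III-1 un II-4×II-3: VV|Vv
V/III-2 un ·: VV|Vv
V/III-3 un II-2×II-1: Vv
V/III-4 un II-2×II-1: Vv
V/IV-1 un III-1×III-2: VV|Vv
V/IV-2 un III-1×III-2: VV|Vv
⇒ V over [I-1,I-2,II-1,II-2,II-3,II-4,III-1,III-2,III-3,III-4,IV-1,IV-2]: 282 consistent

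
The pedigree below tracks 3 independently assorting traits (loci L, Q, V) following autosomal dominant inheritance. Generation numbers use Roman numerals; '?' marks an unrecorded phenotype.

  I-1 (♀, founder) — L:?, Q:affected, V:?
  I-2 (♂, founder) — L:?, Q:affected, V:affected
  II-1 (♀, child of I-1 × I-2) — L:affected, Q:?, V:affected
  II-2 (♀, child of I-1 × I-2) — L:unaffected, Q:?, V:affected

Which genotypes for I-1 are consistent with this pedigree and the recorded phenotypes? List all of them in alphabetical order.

I-1 ∈ {Ll QQ VV, Ll QQ Vv, Ll QQ vv, Ll Qq VV, Ll Qq Vv, Ll Qq vv, ll QQ VV, ll QQ Vv, ll QQ vv, ll Qq VV, ll Qq Vv, ll Qq vv}

L/I-1 ? ·: ll|Ll
L/I-2 ? ·: ll|Ll
L/II-1 aff I-1×I-2: Ll|LL
L/II-2 un I-1×I-2: ll
⇒ L over [I-1,I-2,II-1,II-2]: 4 consistent
Q/I-1 aff ·: Qq|QQ
Q/I-2 aff ·: Qq|QQ
Q/II-1 ? I-1×I-2: qq|Qq|QQ
Q/II-2 ? I-1×I-2: qq|Qq|QQ
⇒ Q over [I-1,I-2,II-1,II-2]: 18 consistent
V/I-1 ? ·: vv|Vv|VV
V/I-2 aff ·: Vv|VV
V/II-1 aff I-1×I-2: Vv|VV
V/II-2 aff I-1×I-2: Vv|VV
⇒ V over [I-1,I-2,II-1,II-2]: 15 consistent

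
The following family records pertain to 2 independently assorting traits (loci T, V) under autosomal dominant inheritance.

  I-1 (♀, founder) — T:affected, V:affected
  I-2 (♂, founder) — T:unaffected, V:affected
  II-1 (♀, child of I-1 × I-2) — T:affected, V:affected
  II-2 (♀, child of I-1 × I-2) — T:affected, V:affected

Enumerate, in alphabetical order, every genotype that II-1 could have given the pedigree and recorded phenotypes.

II-1 ∈ {Tt VV, Tt Vv}

T/I-1 aff ·: Tt|TT
T/I-2 un ·: tt
T/II-1 aff I-1×I-2: Tt
T/II-2 aff I-1×I-2: Tt
⇒ T over [I-1,I-2,II-1,II-2]: 2 consistent
V/I-1 aff ·: Vv|VV
V/I-2 aff ·: Vv|VV
V/II-1 aff I-1×I-2: Vv|VV
V/II-2 aff I-1×I-2: Vv|VV
⇒ V over [I-1,I-2,II-1,II-2]: 13 consistent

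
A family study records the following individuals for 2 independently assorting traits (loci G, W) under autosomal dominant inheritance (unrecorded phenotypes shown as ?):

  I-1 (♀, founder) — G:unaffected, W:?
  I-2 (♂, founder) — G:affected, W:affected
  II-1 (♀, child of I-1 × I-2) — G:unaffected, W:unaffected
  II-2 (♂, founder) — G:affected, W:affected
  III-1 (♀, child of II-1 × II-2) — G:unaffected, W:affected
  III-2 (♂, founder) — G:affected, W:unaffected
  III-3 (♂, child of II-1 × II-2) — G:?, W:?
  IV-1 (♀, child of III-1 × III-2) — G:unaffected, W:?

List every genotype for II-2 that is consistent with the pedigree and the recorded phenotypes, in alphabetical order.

II-2 ∈ {Gg WW, Gg Ww}

G/I-1 un ·: gg
G/I-2 aff ·: Gg
G/II-1 un I-1×I-2: gg
G/II-2 aff ·: Gg
G/III-1 un II-1×II-2: gg
G/III-2 aff ·: Gg
G/III-3 ? II-1×II-2: gg|Gg
G/IV-1 un III-1×III-2: gg
⇒ G over [I-1,I-2,II-1,II-2,III-1,III-2,III-3,IV-1]: 2 consistent
W/I-1 ? ·: ww|Ww
W/I-2 aff ·: Ww
W/II-1 un I-1×I-2: ww
W/II-2 aff ·: Ww|WW
W/III-1 aff II-1×II-2: Ww
W/III-2 un ·: ww
W/III-3 ? II-1×II-2: ww|Ww
W/IV-1 ? III-1×III-2: ww|Ww
⇒ W over [I-1,I-2,II-1,II-2,III-1,III-2,III-3,IV-1]: 12 consistent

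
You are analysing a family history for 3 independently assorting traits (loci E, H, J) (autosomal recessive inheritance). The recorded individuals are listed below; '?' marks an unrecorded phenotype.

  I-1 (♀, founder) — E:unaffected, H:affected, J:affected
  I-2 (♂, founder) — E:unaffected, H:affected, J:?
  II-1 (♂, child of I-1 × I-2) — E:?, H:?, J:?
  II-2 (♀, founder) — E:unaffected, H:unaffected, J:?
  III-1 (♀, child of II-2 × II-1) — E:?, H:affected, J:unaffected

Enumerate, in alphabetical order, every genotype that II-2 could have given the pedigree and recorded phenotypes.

E/I-1 un ·: EE|Ee
E/I-2 un ·: EE|Ee
E/II-1 ? I-1×I-2: EE|Ee|ee
E/II-2 un ·: EE|Ee
E/III-1 ? II-2×II-1: EE|Ee|ee
⇒ E over [I-1,I-2,II-1,II-2,III-1]: 30 consistent
H/I-1 aff ·: hh
H/I-2 aff ·: hh
H/II-1 ? I-1×I-2: hh
H/II-2 un ·: Hh
H/III-1 aff II-2×II-1: hh
⇒ H over [I-1,I-2,II-1,II-2,III-1]: 1 consistent
J/I-1 aff ·: jj
J/I-2 ? ·: JJ|Jj|jj
J/II-1 ? I-1×I-2: Jj|jj
J/II-2 ? ·: JJ|Jj|jj
J/III-1 un II-2×II-1: JJ|Jj
⇒ J over [I-1,I-2,II-1,II-2,III-1]: 14 consistent

II-2 ∈ {EE Hh JJ, EE Hh Jj, EE Hh jj, Ee Hh JJ, Ee Hh Jj, Ee Hh jj}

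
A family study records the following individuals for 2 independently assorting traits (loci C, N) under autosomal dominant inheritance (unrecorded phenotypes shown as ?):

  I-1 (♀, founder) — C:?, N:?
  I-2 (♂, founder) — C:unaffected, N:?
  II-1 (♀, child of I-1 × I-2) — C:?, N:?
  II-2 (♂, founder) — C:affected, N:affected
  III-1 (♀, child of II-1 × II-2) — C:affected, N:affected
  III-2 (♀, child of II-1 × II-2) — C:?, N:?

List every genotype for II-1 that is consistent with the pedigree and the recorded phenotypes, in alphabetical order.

II-1 ∈ {Cc NN, Cc Nn, Cc nn, cc NN, cc Nn, cc nn}

C/I-1 ? ·: cc|Cc|CC
C/I-2 un ·: cc
C/II-1 ? I-1×I-2: cc|Cc
C/II-2 aff ·: Cc|CC
C/III-1 aff II-1×II-2: Cc|CC
C/III-2 ? II-1×II-2: cc|Cc|CC
⇒ C over [I-1,I-2,II-1,II-2,III-1,III-2]: 26 consistent
N/I-1 ? ·: nn|Nn|NN
N/I-2 ? ·: nn|Nn|NN
N/II-1 ? I-1×I-2: nn|Nn|NN
N/II-2 aff ·: Nn|NN
N/III-1 aff II-1×II-2: Nn|NN
N/III-2 ? II-1×II-2: nn|Nn|NN
⇒ N over [I-1,I-2,II-1,II-2,III-1,III-2]: 102 consistent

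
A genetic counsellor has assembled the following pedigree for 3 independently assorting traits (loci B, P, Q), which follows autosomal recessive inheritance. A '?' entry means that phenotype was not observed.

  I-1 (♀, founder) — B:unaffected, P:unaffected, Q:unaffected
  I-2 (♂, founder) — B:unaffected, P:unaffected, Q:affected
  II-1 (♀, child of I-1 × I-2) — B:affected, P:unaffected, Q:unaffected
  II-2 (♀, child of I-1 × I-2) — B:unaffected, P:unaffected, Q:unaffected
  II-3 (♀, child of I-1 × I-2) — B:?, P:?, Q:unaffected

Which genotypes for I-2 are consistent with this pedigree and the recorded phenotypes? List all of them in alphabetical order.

I-2 ∈ {Bb PP qq, Bb Pp qq}

B/I-1 un ·: Bb
B/I-2 un ·: Bb
B/II-1 aff I-1×I-2: bb
B/II-2 un I-1×I-2: BB|Bb
B/II-3 ? I-1×I-2: BB|Bb|bb
⇒ B over [I-1,I-2,II-1,II-2,II-3]: 6 consistent
P/I-1 un ·: PP|Pp
P/I-2 un ·: PP|Pp
P/II-1 un I-1×I-2: PP|Pp
P/II-2 un I-1×I-2: PP|Pp
P/II-3 ? I-1×I-2: PP|Pp|pp
⇒ P over [I-1,I-2,II-1,II-2,II-3]: 29 consistent
Q/I-1 un ·: QQ|Qq
Q/I-2 aff ·: qq
Q/II-1 un I-1×I-2: Qq
Q/II-2 un I-1×I-2: Qq
Q/II-3 un I-1×I-2: Qq
⇒ Q over [I-1,I-2,II-1,II-2,II-3]: 2 consistent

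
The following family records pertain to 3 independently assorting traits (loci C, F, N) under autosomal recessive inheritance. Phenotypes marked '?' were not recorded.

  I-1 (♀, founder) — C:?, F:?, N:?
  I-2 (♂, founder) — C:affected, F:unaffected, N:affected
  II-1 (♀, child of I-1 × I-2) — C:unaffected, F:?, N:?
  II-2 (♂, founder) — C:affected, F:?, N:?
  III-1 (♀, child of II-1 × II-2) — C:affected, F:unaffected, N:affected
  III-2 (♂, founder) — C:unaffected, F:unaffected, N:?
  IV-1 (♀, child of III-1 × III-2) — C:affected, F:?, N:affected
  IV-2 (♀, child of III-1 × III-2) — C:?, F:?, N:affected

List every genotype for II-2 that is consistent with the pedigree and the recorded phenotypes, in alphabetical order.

II-2 ∈ {cc FF Nn, cc FF nn, cc Ff Nn, cc Ff nn, cc ff Nn, cc ff nn}

C/I-1 ? ·: CC|Cc
C/I-2 aff ·: cc
C/II-1 un I-1×I-2: Cc
C/II-2 aff ·: cc
C/III-1 aff II-1×II-2: cc
C/III-2 un ·: Cc
C/IV-1 aff III-1×III-2: cc
C/IV-2 ? III-1×III-2: Cc|cc
⇒ C over [I-1,I-2,II-1,II-2,III-1,III-2,IV-1,IV-2]: 4 consistent
F/I-1 ? ·: FF|Ff|ff
F/I-2 un ·: FF|Ff
F/II-1 ? I-1×I-2: FF|Ff|ff
F/II-2 ? ·: FF|Ff|ff
F/III-1 un II-1×II-2: FF|Ff
F/III-2 un ·: FF|Ff
F/IV-1 ? III-1×III-2: FF|Ff|ff
F/IV-2 ? III-1×III-2: FF|Ff|ff
⇒ F over [I-1,I-2,II-1,II-2,III-1,III-2,IV-1,IV-2]: 441 consistent
N/I-1 ? ·: NN|Nn|nn
N/I-2 aff ·: nn
N/II-1 ? I-1×I-2: Nn|nn
N/II-2 ? ·: Nn|nn
N/III-1 aff II-1×II-2: nn
N/III-2 ? ·: Nn|nn
N/IV-1 aff III-1×III-2: nn
N/IV-2 aff III-1×III-2: nn
⇒ N over [I-1,I-2,II-1,II-2,III-1,III-2,IV-1,IV-2]: 16 consistent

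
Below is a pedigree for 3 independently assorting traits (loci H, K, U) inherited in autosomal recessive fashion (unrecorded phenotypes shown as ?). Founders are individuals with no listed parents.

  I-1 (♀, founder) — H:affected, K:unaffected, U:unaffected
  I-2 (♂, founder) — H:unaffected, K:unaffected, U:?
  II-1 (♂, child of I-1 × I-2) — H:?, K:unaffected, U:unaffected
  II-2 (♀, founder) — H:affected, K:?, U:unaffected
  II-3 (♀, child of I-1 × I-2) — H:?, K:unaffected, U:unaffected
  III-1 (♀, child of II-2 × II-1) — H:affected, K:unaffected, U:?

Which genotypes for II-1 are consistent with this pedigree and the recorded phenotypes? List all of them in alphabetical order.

H/I-1 aff ·: hh
H/I-2 un ·: HH|Hh
H/II-1 ? I-1×I-2: Hh|hh
H/II-2 aff ·: hh
H/II-3 ? I-1×I-2: Hh|hh
H/III-1 aff II-2×II-1: hh
⇒ H over [I-1,I-2,II-1,II-2,II-3,III-1]: 5 consistent
K/I-1 un ·: KK|Kk
K/I-2 un ·: KK|Kk
K/II-1 un I-1×I-2: KK|Kk
K/II-2 ? ·: KK|Kk|kk
K/II-3 un I-1×I-2: KK|Kk
K/III-1 un II-2×II-1: KK|Kk
⇒ K over [I-1,I-2,II-1,II-2,II-3,III-1]: 58 consistent
U/I-1 un ·: UU|Uu
U/I-2 ? ·: UU|Uu|uu
U/II-1 un I-1×I-2: UU|Uu
U/II-2 un ·: UU|Uu
U/II-3 un I-1×I-2: UU|Uu
U/III-1 ? II-2×II-1: UU|Uu|uu
⇒ U over [I-1,I-2,II-1,II-2,II-3,III-1]: 61 consistent

II-1 ∈ {Hh KK UU, Hh KK Uu, Hh Kk UU, Hh Kk Uu, hh KK UU, hh KK Uu, hh Kk UU, hh Kk Uu}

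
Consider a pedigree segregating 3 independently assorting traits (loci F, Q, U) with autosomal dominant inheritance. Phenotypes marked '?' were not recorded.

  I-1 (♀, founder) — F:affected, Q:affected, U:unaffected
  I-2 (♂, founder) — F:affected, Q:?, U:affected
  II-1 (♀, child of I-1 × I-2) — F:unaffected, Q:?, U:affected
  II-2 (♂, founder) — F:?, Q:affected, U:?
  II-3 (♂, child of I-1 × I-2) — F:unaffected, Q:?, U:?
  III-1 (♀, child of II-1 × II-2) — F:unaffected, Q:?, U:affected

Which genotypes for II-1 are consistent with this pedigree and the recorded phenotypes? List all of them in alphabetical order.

F/I-1 aff ·: Ff
F/I-2 aff ·: Ff
F/II-1 un I-1×I-2: ff
F/II-2 ? ·: ff|Ff
F/II-3 un I-1×I-2: ff
F/III-1 un II-1×II-2: ff
⇒ F over [I-1,I-2,II-1,II-2,II-3,III-1]: 2 consistent
Q/I-1 aff ·: Qq|QQ
Q/I-2 ? ·: qq|Qq|QQ
Q/II-1 ? I-1×I-2: qq|Qq|QQ
Q/II-2 aff ·: Qq|QQ
Q/II-3 ? I-1×I-2: qq|Qq|QQ
Q/III-1 ? II-1×II-2: qq|Qq|QQ
⇒ Q over [I-1,I-2,II-1,II-2,II-3,III-1]: 89 consistent
U/I-1 un ·: uu
U/I-2 aff ·: Uu|UU
U/II-1 aff I-1×I-2: Uu
U/II-2 ? ·: uu|Uu|UU
U/II-3 ? I-1×I-2: uu|Uu
U/III-1 aff II-1×II-2: Uu|UU
⇒ U over [I-1,I-2,II-1,II-2,II-3,III-1]: 15 consistent

II-1 ∈ {ff QQ Uu, ff Qq Uu, ff qq Uu}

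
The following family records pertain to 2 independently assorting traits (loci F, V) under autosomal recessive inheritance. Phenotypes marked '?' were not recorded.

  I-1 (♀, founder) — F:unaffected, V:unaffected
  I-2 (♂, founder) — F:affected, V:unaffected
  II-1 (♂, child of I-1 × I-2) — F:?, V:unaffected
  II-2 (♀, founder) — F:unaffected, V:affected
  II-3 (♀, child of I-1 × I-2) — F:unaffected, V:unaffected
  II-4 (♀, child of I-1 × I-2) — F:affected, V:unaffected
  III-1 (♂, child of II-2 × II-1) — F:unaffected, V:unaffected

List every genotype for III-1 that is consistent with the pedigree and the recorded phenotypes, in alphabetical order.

F/I-1 un ·: Ff
F/I-2 aff ·: ff
F/II-1 ? I-1×I-2: Ff|ff
F/II-2 un ·: FF|Ff
F/II-3 un I-1×I-2: Ff
F/II-4 aff I-1×I-2: ff
F/III-1 un II-2×II-1: FF|Ff
⇒ F over [I-1,I-2,II-1,II-2,II-3,II-4,III-1]: 6 consistent
V/I-1 un ·: VV|Vv
V/I-2 un ·: VV|Vv
V/II-1 un I-1×I-2: VV|Vv
V/II-2 aff ·: vv
V/II-3 un I-1×I-2: VV|Vv
V/II-4 un I-1×I-2: VV|Vv
V/III-1 un II-2×II-1: Vv
⇒ V over [I-1,I-2,II-1,II-2,II-3,II-4,III-1]: 25 consistent

III-1 ∈ {FF Vv, Ff Vv}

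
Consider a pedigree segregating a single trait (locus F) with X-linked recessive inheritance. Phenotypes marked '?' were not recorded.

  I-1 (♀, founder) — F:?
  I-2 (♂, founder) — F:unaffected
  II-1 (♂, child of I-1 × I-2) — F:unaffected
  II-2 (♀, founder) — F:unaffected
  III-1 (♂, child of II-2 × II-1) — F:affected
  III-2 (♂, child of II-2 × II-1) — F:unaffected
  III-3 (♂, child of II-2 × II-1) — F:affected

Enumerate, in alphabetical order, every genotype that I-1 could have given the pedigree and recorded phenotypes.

F/I-1 ? ·: X^FX^F|X^FX^f
F/I-2 un ·: X^FY
F/II-1 un I-1×I-2: X^FY
F/II-2 un ·: X^FX^f
F/III-1 aff II-2×II-1: X^fY
F/III-2 un II-2×II-1: X^FY
F/III-3 aff II-2×II-1: X^fY
⇒ F over [I-1,I-2,II-1,II-2,III-1,III-2,III-3]: 2 consistent

I-1 ∈ {X^FX^F, X^FX^f}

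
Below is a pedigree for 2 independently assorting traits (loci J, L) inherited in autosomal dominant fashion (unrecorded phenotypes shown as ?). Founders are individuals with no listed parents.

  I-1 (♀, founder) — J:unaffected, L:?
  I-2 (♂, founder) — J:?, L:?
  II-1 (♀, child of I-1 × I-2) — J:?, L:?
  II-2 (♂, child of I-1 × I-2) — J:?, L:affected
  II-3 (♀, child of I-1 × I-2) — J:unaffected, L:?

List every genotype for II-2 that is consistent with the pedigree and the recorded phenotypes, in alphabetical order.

II-2 ∈ {Jj LL, Jj Ll, jj LL, jj Ll}

J/I-1 un ·: jj
J/I-2 ? ·: jj|Jj
J/II-1 ? I-1×I-2: jj|Jj
J/II-2 ? I-1×I-2: jj|Jj
J/II-3 un I-1×I-2: jj
⇒ J over [I-1,I-2,II-1,II-2,II-3]: 5 consistent
L/I-1 ? ·: ll|Ll|LL
L/I-2 ? ·: ll|Ll|LL
L/II-1 ? I-1×I-2: ll|Ll|LL
L/II-2 aff I-1×I-2: Ll|LL
L/II-3 ? I-1×I-2: ll|Ll|LL
⇒ L over [I-1,I-2,II-1,II-2,II-3]: 45 consistent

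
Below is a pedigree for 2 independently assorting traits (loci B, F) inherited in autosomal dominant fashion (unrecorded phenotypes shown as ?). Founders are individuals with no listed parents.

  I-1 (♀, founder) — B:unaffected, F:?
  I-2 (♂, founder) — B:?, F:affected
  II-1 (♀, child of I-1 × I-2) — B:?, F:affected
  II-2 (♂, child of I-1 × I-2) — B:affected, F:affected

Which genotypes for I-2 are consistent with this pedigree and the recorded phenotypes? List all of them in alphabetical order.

B/I-1 un ·: bb
B/I-2 ? ·: Bb|BB
B/II-1 ? I-1×I-2: bb|Bb
B/II-2 aff I-1×I-2: Bb
⇒ B over [I-1,I-2,II-1,II-2]: 3 consistent
F/I-1 ? ·: ff|Ff|FF
F/I-2 aff ·: Ff|FF
F/II-1 aff I-1×I-2: Ff|FF
F/II-2 aff I-1×I-2: Ff|FF
⇒ F over [I-1,I-2,II-1,II-2]: 15 consistent

I-2 ∈ {BB FF, BB Ff, Bb FF, Bb Ff}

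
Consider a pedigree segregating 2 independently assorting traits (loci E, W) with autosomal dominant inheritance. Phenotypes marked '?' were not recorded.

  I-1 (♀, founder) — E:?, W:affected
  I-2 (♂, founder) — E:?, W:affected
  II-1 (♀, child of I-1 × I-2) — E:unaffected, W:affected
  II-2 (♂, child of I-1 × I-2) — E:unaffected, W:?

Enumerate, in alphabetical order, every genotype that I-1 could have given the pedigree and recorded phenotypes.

E/I-1 ? ·: ee|Ee
E/I-2 ? ·: ee|Ee
E/II-1 un I-1×I-2: ee
E/II-2 un I-1×I-2: ee
⇒ E over [I-1,I-2,II-1,II-2]: 4 consistent
W/I-1 aff ·: Ww|WW
W/I-2 aff ·: Ww|WW
W/II-1 aff I-1×I-2: Ww|WW
W/II-2 ? I-1×I-2: ww|Ww|WW
⇒ W over [I-1,I-2,II-1,II-2]: 15 consistent

I-1 ∈ {Ee WW, Ee Ww, ee WW, ee Ww}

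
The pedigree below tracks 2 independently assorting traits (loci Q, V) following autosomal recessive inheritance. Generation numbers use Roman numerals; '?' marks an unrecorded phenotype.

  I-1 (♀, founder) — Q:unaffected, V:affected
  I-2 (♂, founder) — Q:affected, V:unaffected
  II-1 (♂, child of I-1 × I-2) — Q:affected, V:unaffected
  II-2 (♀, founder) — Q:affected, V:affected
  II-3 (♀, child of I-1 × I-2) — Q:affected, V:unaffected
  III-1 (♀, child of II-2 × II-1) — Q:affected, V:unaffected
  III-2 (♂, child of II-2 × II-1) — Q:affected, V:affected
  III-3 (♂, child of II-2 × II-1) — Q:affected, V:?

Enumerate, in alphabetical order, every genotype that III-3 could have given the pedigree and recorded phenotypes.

III-3 ∈ {qq Vv, qq vv}

Q/I-1 un ·: Qq
Q/I-2 aff ·: qq
Q/II-1 aff I-1×I-2: qq
Q/II-2 aff ·: qq
Q/II-3 aff I-1×I-2: qq
Q/III-1 aff II-2×II-1: qq
Q/III-2 aff II-2×II-1: qq
Q/III-3 aff II-2×II-1: qq
⇒ Q over [I-1,I-2,II-1,II-2,II-3,III-1,III-2,III-3]: 1 consistent
V/I-1 aff ·: vv
V/I-2 un ·: VV|Vv
V/II-1 un I-1×I-2: Vv
V/II-2 aff ·: vv
V/II-3 un I-1×I-2: Vv
V/III-1 un II-2×II-1: Vv
V/III-2 aff II-2×II-1: vv
V/III-3 ? II-2×II-1: Vv|vv
⇒ V over [I-1,I-2,II-1,II-2,II-3,III-1,III-2,III-3]: 4 consistent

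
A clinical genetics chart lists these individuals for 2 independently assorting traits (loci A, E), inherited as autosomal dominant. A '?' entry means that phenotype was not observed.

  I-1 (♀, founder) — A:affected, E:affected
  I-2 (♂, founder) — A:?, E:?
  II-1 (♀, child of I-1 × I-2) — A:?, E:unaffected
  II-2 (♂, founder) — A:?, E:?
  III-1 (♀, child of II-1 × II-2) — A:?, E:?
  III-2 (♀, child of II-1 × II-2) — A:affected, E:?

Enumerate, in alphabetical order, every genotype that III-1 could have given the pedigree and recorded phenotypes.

III-1 ∈ {AA Ee, AA ee, Aa Ee, Aa ee, aa Ee, aa ee}

A/I-1 aff ·: Aa|AA
A/I-2 ? ·: aa|Aa|AA
A/II-1 ? I-1×I-2: aa|Aa|AA
A/II-2 ? ·: aa|Aa|AA
A/III-1 ? II-1×II-2: aa|Aa|AA
A/III-2 aff II-1×II-2: Aa|AA
⇒ A over [I-1,I-2,II-1,II-2,III-1,III-2]: 90 consistent
E/I-1 aff ·: Ee
E/I-2 ? ·: ee|Ee
E/II-1 un I-1×I-2: ee
E/II-2 ? ·: ee|Ee|EE
E/III-1 ? II-1×II-2: ee|Ee
E/III-2 ? II-1×II-2: ee|Ee
⇒ E over [I-1,I-2,II-1,II-2,III-1,III-2]: 12 consistent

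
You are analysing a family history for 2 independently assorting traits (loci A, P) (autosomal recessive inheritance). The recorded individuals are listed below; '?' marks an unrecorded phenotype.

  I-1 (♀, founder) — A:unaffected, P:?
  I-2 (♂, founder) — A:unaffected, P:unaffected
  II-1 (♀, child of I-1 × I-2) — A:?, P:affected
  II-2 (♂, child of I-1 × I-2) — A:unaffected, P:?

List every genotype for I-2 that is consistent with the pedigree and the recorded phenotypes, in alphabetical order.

A/I-1 un ·: AA|Aa
A/I-2 un ·: AA|Aa
A/II-1 ? I-1×I-2: AA|Aa|aa
A/II-2 un I-1×I-2: AA|Aa
⇒ A over [I-1,I-2,II-1,II-2]: 15 consistent
P/I-1 ? ·: Pp|pp
P/I-2 un ·: Pp
P/II-1 aff I-1×I-2: pp
P/II-2 ? I-1×I-2: PP|Pp|pp
⇒ P over [I-1,I-2,II-1,II-2]: 5 consistent

I-2 ∈ {AA Pp, Aa Pp}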